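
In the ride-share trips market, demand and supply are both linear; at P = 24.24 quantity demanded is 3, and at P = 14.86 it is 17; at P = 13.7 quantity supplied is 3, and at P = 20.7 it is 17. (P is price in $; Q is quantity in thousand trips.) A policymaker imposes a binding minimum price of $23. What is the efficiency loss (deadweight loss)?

Demand slope = (14.86 − 24.24)/(17 − 3) = −0.67, so P = 26.25 − 0.67Q.
Supply slope = (20.7 − 13.7)/(17 − 3) = 0.5, so P = 12.2 + 0.5Q.
Competitive equilibrium: 26.25 − 0.67Q = 12.2 + 0.5Q → Q* = 12.0085, P* = 18.2043.
At the floor P = 23, quantity demanded = (26.25 − 23)/0.67 = 4.8507.
Sellers' marginal cost at Q' = 4.8507: 12.2 + 0.5·4.8507 = 14.6254.
ΔQ = 12.0085 − 4.8507 = 7.1578; wedge = 23 − 14.6254 = 8.3746.
Deadweight loss = ½ × 7.1578 × 8.3746 = $29.97 thousand.

$29.97 thousand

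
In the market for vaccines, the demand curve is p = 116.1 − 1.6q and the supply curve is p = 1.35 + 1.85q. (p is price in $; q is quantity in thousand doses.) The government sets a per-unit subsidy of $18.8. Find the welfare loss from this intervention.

Competitive equilibrium: 116.1 − 1.6q = 1.35 + 1.85q → q* = 33.2609, p* = 62.8826.
The subsidy lowers effective supply by 18.8: p = 1.85q − 17.45.
New quantity: 116.1 − 1.6q = 1.85q − 17.45 → q' = 38.7101.
Overproduction Δq = 38.7101 − 33.2609 = 5.4492; wedge = subsidy = 18.8.
Welfare loss = ½ × 5.4492 × 18.8 = $51.22 thousand.

$51.22 thousand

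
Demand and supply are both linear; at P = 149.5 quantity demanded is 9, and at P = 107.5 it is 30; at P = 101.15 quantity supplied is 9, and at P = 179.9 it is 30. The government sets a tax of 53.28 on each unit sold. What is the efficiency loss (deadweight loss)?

Demand slope = (107.5 − 149.5)/(30 − 9) = −2, so P = 167.5 − 2Q.
Supply slope = (179.9 − 101.15)/(30 − 9) = 3.75, so P = 67.4 + 3.75Q.
Competitive equilibrium: 167.5 − 2Q = 67.4 + 3.75Q → Q* = 17.4087, P* = 132.6826.
With the tax, the buyer price exceeds the seller price by 53.28: (167.5 − 2Q) − (67.4 + 3.75Q) = 53.28 → Q' = 8.1426.
ΔQ = 17.4087 − 8.1426 = 9.2661; the wedge equals the tax, 53.28.
DWL = ½ × 9.2661 × 53.28 = 246.85.

246.85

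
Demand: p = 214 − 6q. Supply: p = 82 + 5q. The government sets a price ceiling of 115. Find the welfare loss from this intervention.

160.38

Competitive equilibrium: 214 − 6q = 82 + 5q → q* = 12, p* = 142.
At the ceiling p = 115, quantity supplied = (115 − 82)/5 = 6.6.
Willingness to pay at q' = 6.6: 214 − 6·6.6 = 174.4.
Δq = 12 − 6.6 = 5.4; wedge = 174.4 − 115 = 59.4.
The triangle = ½ × 5.4 × 59.4 = 160.38.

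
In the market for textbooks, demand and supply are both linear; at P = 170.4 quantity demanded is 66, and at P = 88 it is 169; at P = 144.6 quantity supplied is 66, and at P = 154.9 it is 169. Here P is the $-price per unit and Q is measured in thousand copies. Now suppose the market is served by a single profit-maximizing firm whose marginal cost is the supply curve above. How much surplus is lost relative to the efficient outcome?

Demand slope = (88 − 170.4)/(169 − 66) = −0.8, so P = 223.2 − 0.8Q.
Supply slope = (154.9 − 144.6)/(169 − 66) = 0.1, so P = 138 + 0.1Q.
Competitive equilibrium: 223.2 − 0.8Q = 138 + 0.1Q → Q* = 94.6667, P* = 147.4667.
Marginal revenue: MR = 223.2 − 1.6Q. Set MR = MC: 223.2 − 1.6Q = 138 + 0.1Q → Q_m = 50.1176.
Price P_m = 223.2 − 0.8·50.1176 = 183.1059; MC(Q_m) = 138 + 0.1·50.1176 = 143.0118.
Competitive Q* = 94.6667, so ΔQ = 44.5491; wedge = 183.1059 − 143.0118 = 40.0941.
Deadweight loss = ½ × 44.5491 × 40.0941 = $893.08 thousand.

$893.08 thousand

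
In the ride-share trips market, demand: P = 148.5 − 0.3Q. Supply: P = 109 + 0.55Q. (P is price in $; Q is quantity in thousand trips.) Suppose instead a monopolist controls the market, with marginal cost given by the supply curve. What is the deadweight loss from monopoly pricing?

Competitive equilibrium: 148.5 − 0.3Q = 109 + 0.55Q → Q* = 46.4706, P* = 134.5588.
Marginal revenue: MR = 148.5 − 0.6Q. Set MR = MC: 148.5 − 0.6Q = 109 + 0.55Q → Q_m = 34.3478.
Price P_m = 148.5 − 0.3·34.3478 = 138.1957; MC(Q_m) = 109 + 0.55·34.3478 = 127.8913.
Competitive Q* = 46.4706, so ΔQ = 12.1228; wedge = 138.1957 − 127.8913 = 10.3044.
The triangle = ½ × 12.1228 × 10.3044 = $62.46 thousand.

$62.46 thousand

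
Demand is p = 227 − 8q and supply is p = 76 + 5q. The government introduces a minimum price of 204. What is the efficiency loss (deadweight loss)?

Competitive equilibrium: 227 − 8q = 76 + 5q → q* = 11.6154, p* = 134.0769.
At the floor p = 204, quantity demanded = (227 − 204)/8 = 2.875.
Sellers' marginal cost at q' = 2.875: 76 + 5·2.875 = 90.375.
Δq = 11.6154 − 2.875 = 8.7404; wedge = 204 − 90.375 = 113.625.
Welfare loss = ½ × 8.7404 × 113.625 = 496.56.

496.56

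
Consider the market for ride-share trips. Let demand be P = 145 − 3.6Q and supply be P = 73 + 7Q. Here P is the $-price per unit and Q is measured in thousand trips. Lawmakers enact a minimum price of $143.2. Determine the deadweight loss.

Competitive equilibrium: 145 − 3.6Q = 73 + 7Q → Q* = 6.7925, P* = 120.5472.
At the floor P = 143.2, quantity demanded = (145 − 143.2)/3.6 = 0.5.
Sellers' marginal cost at Q' = 0.5: 73 + 7·0.5 = 76.5.
ΔQ = 6.7925 − 0.5 = 6.2925; wedge = 143.2 − 76.5 = 66.7.
Welfare loss = ½ × 6.2925 × 66.7 = $209.85 thousand.

$209.85 thousand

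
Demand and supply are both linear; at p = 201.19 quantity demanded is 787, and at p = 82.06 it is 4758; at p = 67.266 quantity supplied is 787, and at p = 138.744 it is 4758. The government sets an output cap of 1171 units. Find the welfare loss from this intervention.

Demand slope = (82.06 − 201.19)/(4758 − 787) = −0.03, so p = 224.8 − 0.03q.
Supply slope = (138.744 − 67.266)/(4758 − 787) = 0.018, so p = 53.1 + 0.018q.
Competitive equilibrium: 224.8 − 0.03q = 53.1 + 0.018q → q* = 3577.0833, p* = 117.4875.
At q = 1171: demand price = 224.8 − 0.03·1171 = 189.67; supply price = 53.1 + 0.018·1171 = 74.178.
Δq = 3577.0833 − 1171 = 2406.0833; wedge = 189.67 − 74.178 = 115.492.
Welfare loss = ½ × 2406.0833 × 115.492 = 138941.69.

138941.69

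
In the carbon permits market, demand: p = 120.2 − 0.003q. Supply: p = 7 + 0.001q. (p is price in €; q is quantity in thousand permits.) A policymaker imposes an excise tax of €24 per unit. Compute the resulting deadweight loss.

€72000 thousand

Competitive equilibrium: 120.2 − 0.003q = 7 + 0.001q → q* = 28300, p* = 35.3.
With the tax, the buyer price exceeds the seller price by 24: (120.2 − 0.003q) − (7 + 0.001q) = 24 → q' = 22300.
Δq = 28300 − 22300 = 6000; the wedge equals the tax, 24.
DWL = ½ × 6000 × 24 = €72000 thousand.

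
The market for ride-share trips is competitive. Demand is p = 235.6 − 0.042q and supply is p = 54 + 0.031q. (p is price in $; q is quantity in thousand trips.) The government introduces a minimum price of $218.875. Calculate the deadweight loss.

Competitive equilibrium: 235.6 − 0.042q = 54 + 0.031q → q* = 2487.67123, p* = 131.11781.
At the floor p = 218.875, quantity demanded = (235.6 − 218.875)/0.042 = 398.21429.
Sellers' marginal cost at q' = 398.21429: 54 + 0.031·398.21429 = 66.34464.
Δq = 2487.67123 − 398.21429 = 2089.45694; wedge = 218.875 − 66.34464 = 152.53036.
The triangle = ½ × 2089.45694 × 152.53036 = $159352.81 thousand.

$159352.81 thousand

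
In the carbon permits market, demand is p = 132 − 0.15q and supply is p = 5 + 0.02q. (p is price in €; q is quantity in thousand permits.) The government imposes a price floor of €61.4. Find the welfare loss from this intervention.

€6493.37 thousand

Competitive equilibrium: 132 − 0.15q = 5 + 0.02q → q* = 747.05882, p* = 19.94118.
At the floor p = 61.4, quantity demanded = (132 − 61.4)/0.15 = 470.66667.
Sellers' marginal cost at q' = 470.66667: 5 + 0.02·470.66667 = 14.41333.
Δq = 747.05882 − 470.66667 = 276.39215; wedge = 61.4 − 14.41333 = 46.98667.
DWL = ½ × 276.39215 × 46.98667 = €6493.37 thousand.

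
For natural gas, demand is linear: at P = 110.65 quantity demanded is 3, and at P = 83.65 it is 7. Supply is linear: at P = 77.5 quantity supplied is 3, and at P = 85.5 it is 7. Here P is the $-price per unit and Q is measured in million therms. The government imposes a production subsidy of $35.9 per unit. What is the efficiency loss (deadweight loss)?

$73.65 million

Demand slope = (83.65 − 110.65)/(7 − 3) = −6.75, so P = 130.9 − 6.75Q.
Supply slope = (85.5 − 77.5)/(7 − 3) = 2, so P = 71.5 + 2Q.
Competitive equilibrium: 130.9 − 6.75Q = 71.5 + 2Q → Q* = 6.7886, P* = 85.0771.
The subsidy lowers effective supply by 35.9: P = 35.6 + 2Q.
New quantity: 130.9 − 6.75Q = 35.6 + 2Q → Q' = 10.8914.
Overproduction ΔQ = 10.8914 − 6.7886 = 4.1028; wedge = subsidy = 35.9.
DWL = ½ × 4.1028 × 35.9 = $73.65 million.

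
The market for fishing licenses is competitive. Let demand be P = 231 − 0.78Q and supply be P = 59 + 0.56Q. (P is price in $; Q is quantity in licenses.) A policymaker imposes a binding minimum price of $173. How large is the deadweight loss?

$1953.66

Competitive equilibrium: 231 − 0.78Q = 59 + 0.56Q → Q* = 128.3582, P* = 130.8806.
At the floor P = 173, quantity demanded = (231 − 173)/0.78 = 74.359.
Sellers' marginal cost at Q' = 74.359: 59 + 0.56·74.359 = 100.641.
ΔQ = 128.3582 − 74.359 = 53.9992; wedge = 173 − 100.641 = 72.359.
Welfare loss = ½ × 53.9992 × 72.359 = $1953.66.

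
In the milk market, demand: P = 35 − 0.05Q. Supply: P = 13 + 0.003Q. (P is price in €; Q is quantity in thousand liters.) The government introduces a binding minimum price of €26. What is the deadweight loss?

Competitive equilibrium: 35 − 0.05Q = 13 + 0.003Q → Q* = 415.0943, P* = 14.2453.
At the floor P = 26, quantity demanded = (35 − 26)/0.05 = 180.
Sellers' marginal cost at Q' = 180: 13 + 0.003·180 = 13.54.
ΔQ = 415.0943 − 180 = 235.0943; wedge = 26 − 13.54 = 12.46.
DWL = ½ × 235.0943 × 12.46 = €1464.64 thousand.

€1464.64 thousand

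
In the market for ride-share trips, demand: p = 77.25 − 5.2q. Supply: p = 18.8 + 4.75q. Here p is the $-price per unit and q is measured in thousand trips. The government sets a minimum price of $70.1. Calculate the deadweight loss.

$100.72 thousand

Competitive equilibrium: 77.25 − 5.2q = 18.8 + 4.75q → q* = 5.8744, p* = 46.7033.
At the floor p = 70.1, quantity demanded = (77.25 − 70.1)/5.2 = 1.375.
Sellers' marginal cost at q' = 1.375: 18.8 + 4.75·1.375 = 25.3313.
Δq = 5.8744 − 1.375 = 4.4994; wedge = 70.1 − 25.3313 = 44.7687.
The triangle = ½ × 4.4994 × 44.7687 = $100.72 thousand.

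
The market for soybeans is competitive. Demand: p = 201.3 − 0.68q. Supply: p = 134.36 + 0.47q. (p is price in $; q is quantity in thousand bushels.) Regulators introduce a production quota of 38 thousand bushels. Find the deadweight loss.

$234.83 thousand

Competitive equilibrium: 201.3 − 0.68q = 134.36 + 0.47q → q* = 58.2087, p* = 161.7181.
At q = 38: demand price = 201.3 − 0.68·38 = 175.46; supply price = 134.36 + 0.47·38 = 152.22.
Δq = 58.2087 − 38 = 20.2087; wedge = 175.46 − 152.22 = 23.24.
Welfare loss = ½ × 20.2087 × 23.24 = $234.83 thousand.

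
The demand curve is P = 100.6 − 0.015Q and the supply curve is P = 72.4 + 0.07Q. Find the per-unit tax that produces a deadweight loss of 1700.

Competitive equilibrium: 100.6 − 0.015Q = 72.4 + 0.07Q → Q* = 331.7647, P* = 95.6235.
A tax t gives ΔQ = t/0.085 and wedge t, so DWL = t²/0.17.
t²/0.17 = 1700 → t² = 289 → t = 17.

17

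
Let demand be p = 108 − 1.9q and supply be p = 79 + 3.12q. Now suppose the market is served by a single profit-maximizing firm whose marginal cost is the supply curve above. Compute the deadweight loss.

6.31

Competitive equilibrium: 108 − 1.9q = 79 + 3.12q → q* = 5.7769, p* = 97.0239.
Marginal revenue: MR = 108 − 3.8q. Set MR = MC: 108 − 3.8q = 79 + 3.12q → q_m = 4.1908.
Price p_m = 108 − 1.9·4.1908 = 100.0375; MC(q_m) = 79 + 3.12·4.1908 = 92.0753.
Competitive q* = 5.7769, so Δq = 1.5861; wedge = 100.0375 − 92.0753 = 7.9622.
Deadweight loss = ½ × 1.5861 × 7.9622 = 6.31.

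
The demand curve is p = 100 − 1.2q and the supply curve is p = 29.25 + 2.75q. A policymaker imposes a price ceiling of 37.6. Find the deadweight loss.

Competitive equilibrium: 100 − 1.2q = 29.25 + 2.75q → q* = 17.9114, p* = 78.5063.
At the ceiling p = 37.6, quantity supplied = (37.6 − 29.25)/2.75 = 3.0364.
Willingness to pay at q' = 3.0364: 100 − 1.2·3.0364 = 96.3563.
Δq = 17.9114 − 3.0364 = 14.875; wedge = 96.3563 − 37.6 = 58.7563.
Welfare loss = ½ × 14.875 × 58.7563 = 437.

437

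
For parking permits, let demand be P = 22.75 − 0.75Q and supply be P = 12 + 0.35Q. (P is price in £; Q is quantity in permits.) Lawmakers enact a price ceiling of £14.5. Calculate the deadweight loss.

Competitive equilibrium: 22.75 − 0.75Q = 12 + 0.35Q → Q* = 9.7727, P* = 15.4205.
At the ceiling P = 14.5, quantity supplied = (14.5 − 12)/0.35 = 7.1429.
Willingness to pay at Q' = 7.1429: 22.75 − 0.75·7.1429 = 17.3928.
ΔQ = 9.7727 − 7.1429 = 2.6298; wedge = 17.3928 − 14.5 = 2.8928.
Welfare loss = ½ × 2.6298 × 2.8928 = £3.80.

£3.80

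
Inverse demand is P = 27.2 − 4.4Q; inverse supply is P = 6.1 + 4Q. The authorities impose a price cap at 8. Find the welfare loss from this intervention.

Competitive equilibrium: 27.2 − 4.4Q = 6.1 + 4Q → Q* = 2.5119, P* = 16.1476.
At the ceiling P = 8, quantity supplied = (8 − 6.1)/4 = 0.475.
Willingness to pay at Q' = 0.475: 27.2 − 4.4·0.475 = 25.11.
ΔQ = 2.5119 − 0.475 = 2.0369; wedge = 25.11 − 8 = 17.11.
The triangle = ½ × 2.0369 × 17.11 = 17.43.

17.43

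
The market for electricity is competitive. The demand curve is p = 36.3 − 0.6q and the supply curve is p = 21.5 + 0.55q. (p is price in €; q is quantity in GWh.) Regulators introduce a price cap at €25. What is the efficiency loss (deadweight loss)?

€24.34

Competitive equilibrium: 36.3 − 0.6q = 21.5 + 0.55q → q* = 12.8696, p* = 28.5783.
At the ceiling p = 25, quantity supplied = (25 − 21.5)/0.55 = 6.3636.
Willingness to pay at q' = 6.3636: 36.3 − 0.6·6.3636 = 32.4818.
Δq = 12.8696 − 6.3636 = 6.506; wedge = 32.4818 − 25 = 7.4818.
Welfare loss = ½ × 6.506 × 7.4818 = €24.34.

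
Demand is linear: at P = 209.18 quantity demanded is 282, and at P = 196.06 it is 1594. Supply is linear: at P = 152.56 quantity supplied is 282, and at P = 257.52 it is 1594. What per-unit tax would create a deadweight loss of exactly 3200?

24

Demand slope = (196.06 − 209.18)/(1594 − 282) = −0.01, so P = 212 − 0.01Q.
Supply slope = (257.52 − 152.56)/(1594 − 282) = 0.08, so P = 130 + 0.08Q.
Competitive equilibrium: 212 − 0.01Q = 130 + 0.08Q → Q* = 911.1111, P* = 202.8889.
A tax t gives ΔQ = t/0.09 and wedge t, so DWL = t²/0.18.
t²/0.18 = 3200 → t² = 576 → t = 24.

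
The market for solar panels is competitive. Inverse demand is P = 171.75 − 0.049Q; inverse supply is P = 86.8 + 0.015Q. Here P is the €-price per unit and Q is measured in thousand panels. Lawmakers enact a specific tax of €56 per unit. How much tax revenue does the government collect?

€25331.25 thousand

Competitive equilibrium: 171.75 − 0.049Q = 86.8 + 0.015Q → Q* = 1327.3438, P* = 106.7102.
With the tax, the buyer price exceeds the seller price by 56: (171.75 − 0.049Q) − (86.8 + 0.015Q) = 56 → Q' = 452.3438.
Tax revenue = 56 × 452.3438 = €25331.25 thousand.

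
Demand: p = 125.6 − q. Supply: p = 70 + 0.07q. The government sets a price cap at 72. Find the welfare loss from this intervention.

Competitive equilibrium: 125.6 − q = 70 + 0.07q → q* = 51.9626, p* = 73.6374.
At the ceiling p = 72, quantity supplied = (72 − 70)/0.07 = 28.5714.
Willingness to pay at q' = 28.5714: 125.6 − 1·28.5714 = 97.0286.
Δq = 51.9626 − 28.5714 = 23.3912; wedge = 97.0286 − 72 = 25.0286.
Deadweight loss = ½ × 23.3912 × 25.0286 = 292.72.

292.72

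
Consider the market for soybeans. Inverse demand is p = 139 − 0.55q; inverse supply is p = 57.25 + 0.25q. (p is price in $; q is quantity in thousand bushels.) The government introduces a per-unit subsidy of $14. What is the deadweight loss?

$122.50 thousand

Competitive equilibrium: 139 − 0.55q = 57.25 + 0.25q → q* = 102.1875, p* = 82.7969.
The subsidy lowers effective supply by 14: p = 43.25 + 0.25q.
New quantity: 139 − 0.55q = 43.25 + 0.25q → q' = 119.6875.
Overproduction Δq = 119.6875 − 102.1875 = 17.5; wedge = subsidy = 14.
DWL = ½ × 17.5 × 14 = $122.50 thousand.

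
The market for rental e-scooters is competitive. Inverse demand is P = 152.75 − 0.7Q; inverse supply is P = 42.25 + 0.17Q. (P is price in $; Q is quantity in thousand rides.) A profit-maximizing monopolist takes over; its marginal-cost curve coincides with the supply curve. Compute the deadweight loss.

$1394.99 thousand

Competitive equilibrium: 152.75 − 0.7Q = 42.25 + 0.17Q → Q* = 127.0115, P* = 63.842.
Marginal revenue: MR = 152.75 − 1.4Q. Set MR = MC: 152.75 − 1.4Q = 42.25 + 0.17Q → Q_m = 70.3822.
Price P_m = 152.75 − 0.7·70.3822 = 103.4825; MC(Q_m) = 42.25 + 0.17·70.3822 = 54.215.
Competitive Q* = 127.0115, so ΔQ = 56.6293; wedge = 103.4825 − 54.215 = 49.2675.
Deadweight loss = ½ × 56.6293 × 49.2675 = $1394.99 thousand.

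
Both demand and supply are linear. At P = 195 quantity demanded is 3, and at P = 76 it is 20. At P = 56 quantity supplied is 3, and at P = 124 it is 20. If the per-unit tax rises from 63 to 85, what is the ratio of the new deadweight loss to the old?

Demand slope = (76 − 195)/(20 − 3) = −7, so P = 216 − 7Q.
Supply slope = (124 − 56)/(20 − 3) = 4, so P = 44 + 4Q.
Competitive equilibrium: 216 − 7Q = 44 + 4Q → Q* = 15.6364, P* = 106.5455.
For a per-unit tax t: ΔQ = t/11, so DWL = ½·t·(t/11) = t²/22.
At t = 63: DWL = 180.409. At t = 85: DWL = 328.409.
Ratio = (85/63)² = 1.820.

1.820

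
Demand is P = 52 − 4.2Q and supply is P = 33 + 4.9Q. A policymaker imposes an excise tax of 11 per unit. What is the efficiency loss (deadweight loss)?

Competitive equilibrium: 52 − 4.2Q = 33 + 4.9Q → Q* = 2.0879, P* = 43.2308.
With the tax, the buyer price exceeds the seller price by 11: (52 − 4.2Q) − (33 + 4.9Q) = 11 → Q' = 0.8791.
ΔQ = 2.0879 − 0.8791 = 1.2088; the wedge equals the tax, 11.
The triangle = ½ × 1.2088 × 11 = 6.65.

6.65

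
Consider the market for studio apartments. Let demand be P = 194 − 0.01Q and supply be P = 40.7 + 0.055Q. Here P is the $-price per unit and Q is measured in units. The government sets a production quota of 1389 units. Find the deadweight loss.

$30545.31

Competitive equilibrium: 194 − 0.01Q = 40.7 + 0.055Q → Q* = 2358.4615, P* = 170.4154.
At Q = 1389: demand price = 194 − 0.01·1389 = 180.11; supply price = 40.7 + 0.055·1389 = 117.095.
ΔQ = 2358.4615 − 1389 = 969.4615; wedge = 180.11 − 117.095 = 63.015.
The triangle = ½ × 969.4615 × 63.015 = $30545.31.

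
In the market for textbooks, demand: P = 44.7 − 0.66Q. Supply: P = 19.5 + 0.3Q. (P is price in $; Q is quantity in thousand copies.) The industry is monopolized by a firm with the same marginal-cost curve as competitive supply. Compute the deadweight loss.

Competitive equilibrium: 44.7 − 0.66Q = 19.5 + 0.3Q → Q* = 26.25, P* = 27.375.
Marginal revenue: MR = 44.7 − 1.32Q. Set MR = MC: 44.7 − 1.32Q = 19.5 + 0.3Q → Q_m = 15.5556.
Price P_m = 44.7 − 0.66·15.5556 = 34.4333; MC(Q_m) = 19.5 + 0.3·15.5556 = 24.1667.
Competitive Q* = 26.25, so ΔQ = 10.6944; wedge = 34.4333 − 24.1667 = 10.2666.
The triangle = ½ × 10.6944 × 10.2666 = $54.90 thousand.

$54.90 thousand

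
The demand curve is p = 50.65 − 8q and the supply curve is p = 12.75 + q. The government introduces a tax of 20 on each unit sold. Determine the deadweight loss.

Competitive equilibrium: 50.65 − 8q = 12.75 + q → q* = 4.2111, p* = 16.9611.
With the tax, the buyer price exceeds the seller price by 20: (50.65 − 8q) − (12.75 + q) = 20 → q' = 1.9889.
Δq = 4.2111 − 1.9889 = 2.2222; the wedge equals the tax, 20.
DWL = ½ × 2.2222 × 20 = 22.22.

22.22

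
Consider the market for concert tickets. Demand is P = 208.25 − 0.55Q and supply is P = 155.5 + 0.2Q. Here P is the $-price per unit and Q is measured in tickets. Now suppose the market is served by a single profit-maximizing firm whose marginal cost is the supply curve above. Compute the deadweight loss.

Competitive equilibrium: 208.25 − 0.55Q = 155.5 + 0.2Q → Q* = 70.3333, P* = 169.5667.
Marginal revenue: MR = 208.25 − 1.1Q. Set MR = MC: 208.25 − 1.1Q = 155.5 + 0.2Q → Q_m = 40.5769.
Price P_m = 208.25 − 0.55·40.5769 = 185.9327; MC(Q_m) = 155.5 + 0.2·40.5769 = 163.6154.
Competitive Q* = 70.3333, so ΔQ = 29.7564; wedge = 185.9327 − 163.6154 = 22.3173.
The triangle = ½ × 29.7564 × 22.3173 = $332.04.

$332.04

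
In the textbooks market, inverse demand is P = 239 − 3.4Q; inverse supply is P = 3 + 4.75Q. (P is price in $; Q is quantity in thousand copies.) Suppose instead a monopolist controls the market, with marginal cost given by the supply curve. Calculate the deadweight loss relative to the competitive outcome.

$296.09 thousand

Competitive equilibrium: 239 − 3.4Q = 3 + 4.75Q → Q* = 28.95706, P* = 140.54601.
Marginal revenue: MR = 239 − 6.8Q. Set MR = MC: 239 − 6.8Q = 3 + 4.75Q → Q_m = 20.4329.
Price P_m = 239 − 3.4·20.4329 = 169.52814; MC(Q_m) = 3 + 4.75·20.4329 = 100.05628.
Competitive Q* = 28.95706, so ΔQ = 8.52416; wedge = 169.52814 − 100.05628 = 69.47186.
Deadweight loss = ½ × 8.52416 × 69.47186 = $296.09 thousand.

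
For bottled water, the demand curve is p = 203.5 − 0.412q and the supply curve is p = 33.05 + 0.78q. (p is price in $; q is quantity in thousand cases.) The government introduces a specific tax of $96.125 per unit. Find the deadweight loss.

$3875.85 thousand

Competitive equilibrium: 203.5 − 0.412q = 33.05 + 0.78q → q* = 142.995, p* = 144.5861.
With the tax, the buyer price exceeds the seller price by 96.125: (203.5 − 0.412q) − (33.05 + 0.78q) = 96.125 → q' = 62.3532.
Δq = 142.995 − 62.3532 = 80.6418; the wedge equals the tax, 96.125.
Welfare loss = ½ × 80.6418 × 96.125 = $3875.85 thousand.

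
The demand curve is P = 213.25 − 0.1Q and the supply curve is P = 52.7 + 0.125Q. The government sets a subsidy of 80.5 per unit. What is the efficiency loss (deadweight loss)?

14400.56

Competitive equilibrium: 213.25 − 0.1Q = 52.7 + 0.125Q → Q* = 713.55556, P* = 141.89444.
The subsidy lowers effective supply by 80.5: P = 0.125Q − 27.8.
New quantity: 213.25 − 0.1Q = 0.125Q − 27.8 → Q' = 1071.33333.
Overproduction ΔQ = 1071.33333 − 713.55556 = 357.77777; wedge = subsidy = 80.5.
Welfare loss = ½ × 357.77777 × 80.5 = 14400.56.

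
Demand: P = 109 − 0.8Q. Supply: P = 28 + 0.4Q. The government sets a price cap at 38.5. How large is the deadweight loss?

1020.94

Competitive equilibrium: 109 − 0.8Q = 28 + 0.4Q → Q* = 67.5, P* = 55.
At the ceiling P = 38.5, quantity supplied = (38.5 − 28)/0.4 = 26.25.
Willingness to pay at Q' = 26.25: 109 − 0.8·26.25 = 88.
ΔQ = 67.5 − 26.25 = 41.25; wedge = 88 − 38.5 = 49.5.
DWL = ½ × 41.25 × 49.5 = 1020.94.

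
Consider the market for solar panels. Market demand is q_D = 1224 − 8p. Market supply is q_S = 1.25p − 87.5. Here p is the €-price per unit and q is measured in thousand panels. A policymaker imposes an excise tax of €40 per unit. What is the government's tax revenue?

€1859.46 thousand

In inverse form: demand p = 153 − 0.125q, supply p = 70 + 0.8q.
Competitive equilibrium: 153 − 0.125q = 70 + 0.8q → q* = 89.7297, p* = 141.7838.
With the tax, the buyer price exceeds the seller price by 40: (153 − 0.125q) − (70 + 0.8q) = 40 → q' = 46.4865.
Tax revenue = 40 × 46.4865 = €1859.46 thousand.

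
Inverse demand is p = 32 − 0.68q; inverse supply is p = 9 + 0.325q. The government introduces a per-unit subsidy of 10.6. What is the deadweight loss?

Competitive equilibrium: 32 − 0.68q = 9 + 0.325q → q* = 22.8856, p* = 16.4378.
The subsidy lowers effective supply by 10.6: p = 0.325q − 1.6.
New quantity: 32 − 0.68q = 0.325q − 1.6 → q' = 33.4328.
Overproduction Δq = 33.4328 − 22.8856 = 10.5472; wedge = subsidy = 10.6.
The triangle = ½ × 10.5472 × 10.6 = 55.90.

55.90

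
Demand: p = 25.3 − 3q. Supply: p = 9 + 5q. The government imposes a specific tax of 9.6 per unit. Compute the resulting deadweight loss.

Competitive equilibrium: 25.3 − 3q = 9 + 5q → q* = 2.0375, p* = 19.1875.
With the tax, the buyer price exceeds the seller price by 9.6: (25.3 − 3q) − (9 + 5q) = 9.6 → q' = 0.8375.
Δq = 2.0375 − 0.8375 = 1.2; the wedge equals the tax, 9.6.
Welfare loss = ½ × 1.2 × 9.6 = 5.76.

5.76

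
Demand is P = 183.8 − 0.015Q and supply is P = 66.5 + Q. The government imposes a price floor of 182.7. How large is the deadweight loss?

Competitive equilibrium: 183.8 − 0.015Q = 66.5 + Q → Q* = 115.5665, P* = 182.0665.
At the floor P = 182.7, quantity demanded = (183.8 − 182.7)/0.015 = 73.3333.
Sellers' marginal cost at Q' = 73.3333: 66.5 + 1·73.3333 = 139.8333.
ΔQ = 115.5665 − 73.3333 = 42.2332; wedge = 182.7 − 139.8333 = 42.8667.
DWL = ½ × 42.2332 × 42.8667 = 905.20.

905.20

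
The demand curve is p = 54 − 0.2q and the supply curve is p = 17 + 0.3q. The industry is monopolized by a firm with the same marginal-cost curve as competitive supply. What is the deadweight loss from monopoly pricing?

111.76

Competitive equilibrium: 54 − 0.2q = 17 + 0.3q → q* = 74, p* = 39.2.
Marginal revenue: MR = 54 − 0.4q. Set MR = MC: 54 − 0.4q = 17 + 0.3q → q_m = 52.8571.
Price p_m = 54 − 0.2·52.8571 = 43.4286; MC(q_m) = 17 + 0.3·52.8571 = 32.8571.
Competitive q* = 74, so Δq = 21.1429; wedge = 43.4286 − 32.8571 = 10.5715.
Deadweight loss = ½ × 21.1429 × 10.5715 = 111.76.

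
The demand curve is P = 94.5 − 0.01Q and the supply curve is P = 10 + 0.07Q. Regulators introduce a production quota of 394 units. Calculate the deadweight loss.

17543

Competitive equilibrium: 94.5 − 0.01Q = 10 + 0.07Q → Q* = 1056.25, P* = 83.9375.
At Q = 394: demand price = 94.5 − 0.01·394 = 90.56; supply price = 10 + 0.07·394 = 37.58.
ΔQ = 1056.25 − 394 = 662.25; wedge = 90.56 − 37.58 = 52.98.
Deadweight loss = ½ × 662.25 × 52.98 = 17543.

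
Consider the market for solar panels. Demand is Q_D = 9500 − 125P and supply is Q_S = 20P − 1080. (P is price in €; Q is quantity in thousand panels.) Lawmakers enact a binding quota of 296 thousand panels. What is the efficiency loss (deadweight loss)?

In inverse form: demand P = 76 − 0.008Q, supply P = 54 + 0.05Q.
Competitive equilibrium: 76 − 0.008Q = 54 + 0.05Q → Q* = 379.3103, P* = 72.9655.
At Q = 296: demand price = 76 − 0.008·296 = 73.632; supply price = 54 + 0.05·296 = 68.8.
ΔQ = 379.3103 − 296 = 83.3103; wedge = 73.632 − 68.8 = 4.832.
Welfare loss = ½ × 83.3103 × 4.832 = €201.28 thousand.

€201.28 thousand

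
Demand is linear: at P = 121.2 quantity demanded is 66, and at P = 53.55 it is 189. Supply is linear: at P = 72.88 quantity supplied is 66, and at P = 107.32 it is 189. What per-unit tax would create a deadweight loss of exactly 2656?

Demand slope = (53.55 − 121.2)/(189 − 66) = −0.55, so P = 157.5 − 0.55Q.
Supply slope = (107.32 − 72.88)/(189 − 66) = 0.28, so P = 54.4 + 0.28Q.
Competitive equilibrium: 157.5 − 0.55Q = 54.4 + 0.28Q → Q* = 124.2169, P* = 89.1807.
A tax t gives ΔQ = t/0.83 and wedge t, so DWL = t²/1.66.
t²/1.66 = 2656 → t² = 4408.96 → t = 66.4.

66.4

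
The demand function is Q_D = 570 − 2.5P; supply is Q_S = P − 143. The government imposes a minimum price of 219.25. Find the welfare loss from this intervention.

In inverse form: demand P = 228 − 0.4Q, supply P = 143 + Q.
Competitive equilibrium: 228 − 0.4Q = 143 + Q → Q* = 60.7143, P* = 203.7143.
At the floor P = 219.25, quantity demanded = (228 − 219.25)/0.4 = 21.875.
Sellers' marginal cost at Q' = 21.875: 143 + 1·21.875 = 164.875.
ΔQ = 60.7143 − 21.875 = 38.8393; wedge = 219.25 − 164.875 = 54.375.
Deadweight loss = ½ × 38.8393 × 54.375 = 1055.94.

1055.94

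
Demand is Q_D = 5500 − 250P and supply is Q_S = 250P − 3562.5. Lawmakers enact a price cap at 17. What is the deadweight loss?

316.41

In inverse form: demand P = 22 − 0.004Q, supply P = 14.25 + 0.004Q.
Competitive equilibrium: 22 − 0.004Q = 14.25 + 0.004Q → Q* = 968.75, P* = 18.125.
At the ceiling P = 17, quantity supplied = (17 − 14.25)/0.004 = 687.5.
Willingness to pay at Q' = 687.5: 22 − 0.004·687.5 = 19.25.
ΔQ = 968.75 − 687.5 = 281.25; wedge = 19.25 − 17 = 2.25.
DWL = ½ × 281.25 × 2.25 = 316.41.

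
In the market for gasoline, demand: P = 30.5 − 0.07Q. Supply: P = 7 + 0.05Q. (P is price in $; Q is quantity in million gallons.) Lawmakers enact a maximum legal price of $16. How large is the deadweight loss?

$15.04 million

Competitive equilibrium: 30.5 − 0.07Q = 7 + 0.05Q → Q* = 195.8333, P* = 16.7917.
At the ceiling P = 16, quantity supplied = (16 − 7)/0.05 = 180.
Willingness to pay at Q' = 180: 30.5 − 0.07·180 = 17.9.
ΔQ = 195.8333 − 180 = 15.8333; wedge = 17.9 − 16 = 1.9.
DWL = ½ × 15.8333 × 1.9 = $15.04 million.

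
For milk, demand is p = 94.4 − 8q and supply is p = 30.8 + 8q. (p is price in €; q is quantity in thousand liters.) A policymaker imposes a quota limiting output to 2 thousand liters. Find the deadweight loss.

Competitive equilibrium: 94.4 − 8q = 30.8 + 8q → q* = 3.975, p* = 62.6.
At q = 2: demand price = 94.4 − 8·2 = 78.4; supply price = 30.8 + 8·2 = 46.8.
Δq = 3.975 − 2 = 1.975; wedge = 78.4 − 46.8 = 31.6.
Welfare loss = ½ × 1.975 × 31.6 = €31.205 thousand.

€31.205 thousand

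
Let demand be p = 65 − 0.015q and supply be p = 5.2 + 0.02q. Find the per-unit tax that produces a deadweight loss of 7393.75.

22.75

Competitive equilibrium: 65 − 0.015q = 5.2 + 0.02q → q* = 1708.5714, p* = 39.3714.
A tax t gives Δq = t/0.035 and wedge t, so DWL = t²/0.07.
t²/0.07 = 7393.75 → t² = 517.5625 → t = 22.75.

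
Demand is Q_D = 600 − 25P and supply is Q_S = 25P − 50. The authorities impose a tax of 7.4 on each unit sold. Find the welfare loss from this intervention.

342.25

In inverse form: demand P = 24 − 0.04Q, supply P = 2 + 0.04Q.
Competitive equilibrium: 24 − 0.04Q = 2 + 0.04Q → Q* = 275, P* = 13.
With the tax, the buyer price exceeds the seller price by 7.4: (24 − 0.04Q) − (2 + 0.04Q) = 7.4 → Q' = 182.5.
ΔQ = 275 − 182.5 = 92.5; the wedge equals the tax, 7.4.
DWL = ½ × 92.5 × 7.4 = 342.25.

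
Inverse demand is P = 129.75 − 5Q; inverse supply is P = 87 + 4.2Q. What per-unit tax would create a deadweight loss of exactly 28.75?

23

Competitive equilibrium: 129.75 − 5Q = 87 + 4.2Q → Q* = 4.6467, P* = 106.5163.
A tax t gives ΔQ = t/9.2 and wedge t, so DWL = t²/18.4.
t²/18.4 = 28.75 → t² = 529 → t = 23.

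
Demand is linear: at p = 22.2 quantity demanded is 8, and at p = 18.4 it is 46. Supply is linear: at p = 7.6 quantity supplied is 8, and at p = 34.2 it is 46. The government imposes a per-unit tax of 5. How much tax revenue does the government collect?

Demand slope = (18.4 − 22.2)/(46 − 8) = −0.1, so p = 23 − 0.1q.
Supply slope = (34.2 − 7.6)/(46 − 8) = 0.7, so p = 2 + 0.7q.
Competitive equilibrium: 23 − 0.1q = 2 + 0.7q → q* = 26.25, p* = 20.375.
With the tax, the buyer price exceeds the seller price by 5: (23 − 0.1q) − (2 + 0.7q) = 5 → q' = 20.
Tax revenue = 5 × 20 = 100.

100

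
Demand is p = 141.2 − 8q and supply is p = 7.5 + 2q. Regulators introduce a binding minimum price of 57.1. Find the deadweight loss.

40.83

Competitive equilibrium: 141.2 − 8q = 7.5 + 2q → q* = 13.37, p* = 34.24.
At the floor p = 57.1, quantity demanded = (141.2 − 57.1)/8 = 10.5125.
Sellers' marginal cost at q' = 10.5125: 7.5 + 2·10.5125 = 28.525.
Δq = 13.37 − 10.5125 = 2.8575; wedge = 57.1 − 28.525 = 28.575.
Deadweight loss = ½ × 2.8575 × 28.575 = 40.83.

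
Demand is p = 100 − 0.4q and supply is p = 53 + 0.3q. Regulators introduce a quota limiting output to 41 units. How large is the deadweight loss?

Competitive equilibrium: 100 − 0.4q = 53 + 0.3q → q* = 67.1429, p* = 73.1429.
At q = 41: demand price = 100 − 0.4·41 = 83.6; supply price = 53 + 0.3·41 = 65.3.
Δq = 67.1429 − 41 = 26.1429; wedge = 83.6 − 65.3 = 18.3.
Deadweight loss = ½ × 26.1429 × 18.3 = 239.21.

239.21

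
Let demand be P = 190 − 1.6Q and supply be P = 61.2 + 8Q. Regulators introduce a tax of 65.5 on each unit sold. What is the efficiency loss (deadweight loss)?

223.45

Competitive equilibrium: 190 − 1.6Q = 61.2 + 8Q → Q* = 13.4167, P* = 168.5333.
With the tax, the buyer price exceeds the seller price by 65.5: (190 − 1.6Q) − (61.2 + 8Q) = 65.5 → Q' = 6.5938.
ΔQ = 13.4167 − 6.5938 = 6.8229; the wedge equals the tax, 65.5.
The triangle = ½ × 6.8229 × 65.5 = 223.45.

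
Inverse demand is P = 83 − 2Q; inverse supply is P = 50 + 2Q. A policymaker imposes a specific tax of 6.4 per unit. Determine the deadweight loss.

Competitive equilibrium: 83 − 2Q = 50 + 2Q → Q* = 8.25, P* = 66.5.
With the tax, the buyer price exceeds the seller price by 6.4: (83 − 2Q) − (50 + 2Q) = 6.4 → Q' = 6.65.
ΔQ = 8.25 − 6.65 = 1.6; the wedge equals the tax, 6.4.
Deadweight loss = ½ × 1.6 × 6.4 = 5.12.

5.12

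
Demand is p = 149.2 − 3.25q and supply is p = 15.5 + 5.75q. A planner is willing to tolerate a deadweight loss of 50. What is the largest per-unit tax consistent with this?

30

Competitive equilibrium: 149.2 − 3.25q = 15.5 + 5.75q → q* = 14.8556, p* = 100.9194.
A tax t gives Δq = t/9 and wedge t, so DWL = t²/18.
t²/18 = 50 → t² = 900 → t = 30.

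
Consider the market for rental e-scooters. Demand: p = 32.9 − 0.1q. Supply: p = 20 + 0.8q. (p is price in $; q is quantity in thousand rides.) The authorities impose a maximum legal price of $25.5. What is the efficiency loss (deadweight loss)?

$25.03 thousand

Competitive equilibrium: 32.9 − 0.1q = 20 + 0.8q → q* = 14.3333, p* = 31.4667.
At the ceiling p = 25.5, quantity supplied = (25.5 − 20)/0.8 = 6.875.
Willingness to pay at q' = 6.875: 32.9 − 0.1·6.875 = 32.2125.
Δq = 14.3333 − 6.875 = 7.4583; wedge = 32.2125 − 25.5 = 6.7125.
Deadweight loss = ½ × 7.4583 × 6.7125 = $25.03 thousand.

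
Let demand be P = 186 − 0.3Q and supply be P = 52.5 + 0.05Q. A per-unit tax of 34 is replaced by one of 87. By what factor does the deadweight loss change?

Competitive equilibrium: 186 − 0.3Q = 52.5 + 0.05Q → Q* = 381.4286, P* = 71.5714.
For a per-unit tax t: ΔQ = t/0.35, so DWL = ½·t·(t/0.35) = t²/0.7.
At t = 34: DWL = 1651.429. At t = 87: DWL = 10812.857.
Ratio = (87/34)² = 6.548.

6.548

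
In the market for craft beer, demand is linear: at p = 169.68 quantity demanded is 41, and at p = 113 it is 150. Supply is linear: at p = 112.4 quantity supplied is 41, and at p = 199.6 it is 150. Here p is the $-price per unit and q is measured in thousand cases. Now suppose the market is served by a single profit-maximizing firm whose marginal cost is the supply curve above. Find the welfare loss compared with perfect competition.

$375.44 thousand

Demand slope = (113 − 169.68)/(150 − 41) = −0.52, so p = 191 − 0.52q.
Supply slope = (199.6 − 112.4)/(150 − 41) = 0.8, so p = 79.6 + 0.8q.
Competitive equilibrium: 191 − 0.52q = 79.6 + 0.8q → q* = 84.3939, p* = 147.1152.
Marginal revenue: MR = 191 − 1.04q. Set MR = MC: 191 − 1.04q = 79.6 + 0.8q → q_m = 60.5435.
Price p_m = 191 − 0.52·60.5435 = 159.5174; MC(q_m) = 79.6 + 0.8·60.5435 = 128.0348.
Competitive q* = 84.3939, so Δq = 23.8504; wedge = 159.5174 − 128.0348 = 31.4826.
The triangle = ½ × 23.8504 × 31.4826 = $375.44 thousand.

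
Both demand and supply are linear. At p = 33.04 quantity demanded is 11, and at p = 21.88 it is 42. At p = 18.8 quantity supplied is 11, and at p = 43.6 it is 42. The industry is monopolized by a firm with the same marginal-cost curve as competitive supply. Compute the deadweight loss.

Demand slope = (21.88 − 33.04)/(42 − 11) = −0.36, so p = 37 − 0.36q.
Supply slope = (43.6 − 18.8)/(42 − 11) = 0.8, so p = 10 + 0.8q.
Competitive equilibrium: 37 − 0.36q = 10 + 0.8q → q* = 23.2759, p* = 28.6207.
Marginal revenue: MR = 37 − 0.72q. Set MR = MC: 37 − 0.72q = 10 + 0.8q → q_m = 17.7632.
Price p_m = 37 − 0.36·17.7632 = 30.6052; MC(q_m) = 10 + 0.8·17.7632 = 24.2106.
Competitive q* = 23.2759, so Δq = 5.5127; wedge = 30.6052 − 24.2106 = 6.3946.
DWL = ½ × 5.5127 × 6.3946 = 17.63.

17.63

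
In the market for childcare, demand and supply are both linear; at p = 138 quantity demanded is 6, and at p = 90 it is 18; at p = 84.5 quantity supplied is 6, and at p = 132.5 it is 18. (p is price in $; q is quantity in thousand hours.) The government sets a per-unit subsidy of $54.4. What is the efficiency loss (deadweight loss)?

Demand slope = (90 − 138)/(18 − 6) = −4, so p = 162 − 4q.
Supply slope = (132.5 − 84.5)/(18 − 6) = 4, so p = 60.5 + 4q.
Competitive equilibrium: 162 − 4q = 60.5 + 4q → q* = 12.6875, p* = 111.25.
The subsidy lowers effective supply by 54.4: p = 6.1 + 4q.
New quantity: 162 − 4q = 6.1 + 4q → q' = 19.4875.
Overproduction Δq = 19.4875 − 12.6875 = 6.8; wedge = subsidy = 54.4.
Welfare loss = ½ × 6.8 × 54.4 = $184.96 thousand.

$184.96 thousand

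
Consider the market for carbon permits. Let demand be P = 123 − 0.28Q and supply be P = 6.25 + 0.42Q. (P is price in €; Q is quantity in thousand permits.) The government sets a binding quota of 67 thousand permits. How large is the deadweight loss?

Competitive equilibrium: 123 − 0.28Q = 6.25 + 0.42Q → Q* = 166.7857, P* = 76.3.
At Q = 67: demand price = 123 − 0.28·67 = 104.24; supply price = 6.25 + 0.42·67 = 34.39.
ΔQ = 166.7857 − 67 = 99.7857; wedge = 104.24 − 34.39 = 69.85.
The triangle = ½ × 99.7857 × 69.85 = €3485.02 thousand.

€3485.02 thousand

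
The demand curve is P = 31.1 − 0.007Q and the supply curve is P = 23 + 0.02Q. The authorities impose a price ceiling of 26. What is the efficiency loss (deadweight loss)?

Competitive equilibrium: 31.1 − 0.007Q = 23 + 0.02Q → Q* = 300, P* = 29.
At the ceiling P = 26, quantity supplied = (26 − 23)/0.02 = 150.
Willingness to pay at Q' = 150: 31.1 − 0.007·150 = 30.05.
ΔQ = 300 − 150 = 150; wedge = 30.05 − 26 = 4.05.
The triangle = ½ × 150 × 4.05 = 303.75.

303.75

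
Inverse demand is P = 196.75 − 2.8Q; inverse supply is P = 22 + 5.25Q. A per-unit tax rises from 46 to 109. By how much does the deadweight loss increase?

606.52

Competitive equilibrium: 196.75 − 2.8Q = 22 + 5.25Q → Q* = 21.7081, P* = 135.9674.
For a per-unit tax t: ΔQ = t/8.05, so DWL = ½·t·(t/8.05) = t²/16.1.
At t = 46: DWL = 131.429. At t = 109: DWL = 737.95.
Increase = 737.95 − 131.429 = 606.52.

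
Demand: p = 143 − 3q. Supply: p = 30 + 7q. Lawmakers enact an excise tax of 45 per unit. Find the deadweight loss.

Competitive equilibrium: 143 − 3q = 30 + 7q → q* = 11.3, p* = 109.1.
With the tax, the buyer price exceeds the seller price by 45: (143 − 3q) − (30 + 7q) = 45 → q' = 6.8.
Δq = 11.3 − 6.8 = 4.5; the wedge equals the tax, 45.
DWL = ½ × 4.5 × 45 = 101.25.

101.25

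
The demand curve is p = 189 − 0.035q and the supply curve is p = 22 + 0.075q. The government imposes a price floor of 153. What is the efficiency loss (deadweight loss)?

13184.51

Competitive equilibrium: 189 − 0.035q = 22 + 0.075q → q* = 1518.18182, p* = 135.86364.
At the floor p = 153, quantity demanded = (189 − 153)/0.035 = 1028.57143.
Sellers' marginal cost at q' = 1028.57143: 22 + 0.075·1028.57143 = 99.14286.
Δq = 1518.18182 − 1028.57143 = 489.61039; wedge = 153 − 99.14286 = 53.85714.
Welfare loss = ½ × 489.61039 × 53.85714 = 13184.51.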